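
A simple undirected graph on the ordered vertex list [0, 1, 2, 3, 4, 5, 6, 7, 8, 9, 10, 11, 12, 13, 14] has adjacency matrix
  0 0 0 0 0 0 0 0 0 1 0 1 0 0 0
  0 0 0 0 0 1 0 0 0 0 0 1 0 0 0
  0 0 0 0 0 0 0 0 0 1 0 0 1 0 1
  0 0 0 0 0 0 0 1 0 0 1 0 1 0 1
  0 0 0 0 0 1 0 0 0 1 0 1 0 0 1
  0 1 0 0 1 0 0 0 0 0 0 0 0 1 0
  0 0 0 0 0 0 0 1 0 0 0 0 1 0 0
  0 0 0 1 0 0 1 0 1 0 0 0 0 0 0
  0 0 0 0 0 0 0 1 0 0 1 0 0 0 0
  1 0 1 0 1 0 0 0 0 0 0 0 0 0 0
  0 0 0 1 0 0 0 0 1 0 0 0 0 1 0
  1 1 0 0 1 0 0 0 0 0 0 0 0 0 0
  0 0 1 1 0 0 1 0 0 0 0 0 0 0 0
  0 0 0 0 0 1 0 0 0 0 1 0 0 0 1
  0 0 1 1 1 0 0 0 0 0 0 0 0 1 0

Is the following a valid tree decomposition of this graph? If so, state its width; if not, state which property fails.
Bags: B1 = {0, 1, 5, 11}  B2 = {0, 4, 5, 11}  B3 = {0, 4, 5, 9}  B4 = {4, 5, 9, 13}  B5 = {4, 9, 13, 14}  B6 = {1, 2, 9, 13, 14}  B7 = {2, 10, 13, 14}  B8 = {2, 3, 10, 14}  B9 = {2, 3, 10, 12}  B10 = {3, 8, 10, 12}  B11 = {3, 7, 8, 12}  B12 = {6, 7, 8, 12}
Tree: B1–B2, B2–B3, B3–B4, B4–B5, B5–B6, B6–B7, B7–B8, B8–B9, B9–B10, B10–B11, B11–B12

A tree decomposition must satisfy three properties: every vertex lies in some bag; for every edge, both endpoints lie together in some bag; and for every vertex, the bags containing it form a connected subtree. Here bags containing vertex 1 are not connected in the tree, so the decomposition is invalid.

No — bags containing vertex 1 are not connected in the tree.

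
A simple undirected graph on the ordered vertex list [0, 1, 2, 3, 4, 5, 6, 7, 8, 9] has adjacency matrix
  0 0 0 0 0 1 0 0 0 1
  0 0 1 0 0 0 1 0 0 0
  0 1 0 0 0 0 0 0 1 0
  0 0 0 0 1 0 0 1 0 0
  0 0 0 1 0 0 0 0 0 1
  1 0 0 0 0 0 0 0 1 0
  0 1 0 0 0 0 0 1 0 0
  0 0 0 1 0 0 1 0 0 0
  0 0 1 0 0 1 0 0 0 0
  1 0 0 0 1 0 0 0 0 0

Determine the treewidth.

A width-2 tree decomposition is:
Bags: B1 = {1, 6, 7}  B2 = {1, 3, 7}  B3 = {1, 3, 4}  B4 = {1, 4, 9}  B5 = {0, 1, 9}  B6 = {0, 1, 5}  B7 = {1, 5, 8}  B8 = {1, 2, 8}
Tree: B1–B2, B2–B3, B3–B4, B4–B5, B5–B6, B6–B7, B7–B8
Every bag has size at most 3, so the width is 3 − 1 = 2 and tw(G) ≤ 2. The edges 1–6–7–3–4–9–0–5–8–2–1 form a cycle, so G is not a tree and its treewidth is at least 2. Combining the bounds, tw(G) = 2.

2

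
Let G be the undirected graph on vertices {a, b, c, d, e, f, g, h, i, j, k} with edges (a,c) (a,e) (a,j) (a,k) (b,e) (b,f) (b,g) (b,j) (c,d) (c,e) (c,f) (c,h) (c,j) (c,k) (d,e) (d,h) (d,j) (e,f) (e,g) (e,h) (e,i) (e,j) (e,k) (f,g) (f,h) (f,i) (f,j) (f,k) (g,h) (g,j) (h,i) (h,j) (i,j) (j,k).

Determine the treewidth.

A width-4 tree decomposition is:
Bags: B1 = {e, f, g, h, j}  B2 = {e, f, h, i, j}  B3 = {c, e, f, h, j}  B4 = {b, e, f, g, j}  B5 = {c, d, e, h, j}  B6 = {c, e, f, j, k}  B7 = {a, c, e, j, k}
Tree: B1–B2, B1–B3, B1–B4, B3–B5, B3–B6, B6–B7
The largest bag has 5 vertices, giving width 4; this decomposition certifies tw(G) ≤ 4. For the lower bound, the 5 vertices {c, d, e, h, j} are pairwise adjacent, and any tree decomposition puts a clique entirely inside one bag — forcing width ≥ 4. Hence tw(G) = 4 exactly.

4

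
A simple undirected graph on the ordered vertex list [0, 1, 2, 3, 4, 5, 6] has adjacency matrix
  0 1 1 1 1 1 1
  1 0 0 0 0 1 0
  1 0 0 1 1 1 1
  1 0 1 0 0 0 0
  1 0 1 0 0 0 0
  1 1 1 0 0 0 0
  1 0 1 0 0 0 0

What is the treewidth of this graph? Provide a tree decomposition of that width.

Treewidth 2.
One optimal decomposition is:
Bags: B1 = {0, 2, 5}  B2 = {0, 2, 4}  B3 = {0, 1, 5}  B4 = {0, 2, 6}  B5 = {0, 2, 3}
Tree: B1–B2, B1–B3, B2–B4, B1–B5

Every bag has size at most 3, so the width is 3 − 1 = 2 and tw(G) ≤ 2. Conversely, {0, 1, 5} is a clique of size 3, and the vertices of any clique must share a bag in every tree decomposition; so some bag has ≥ 3 vertices and tw(G) ≥ 2. Combining the bounds, tw(G) = 2.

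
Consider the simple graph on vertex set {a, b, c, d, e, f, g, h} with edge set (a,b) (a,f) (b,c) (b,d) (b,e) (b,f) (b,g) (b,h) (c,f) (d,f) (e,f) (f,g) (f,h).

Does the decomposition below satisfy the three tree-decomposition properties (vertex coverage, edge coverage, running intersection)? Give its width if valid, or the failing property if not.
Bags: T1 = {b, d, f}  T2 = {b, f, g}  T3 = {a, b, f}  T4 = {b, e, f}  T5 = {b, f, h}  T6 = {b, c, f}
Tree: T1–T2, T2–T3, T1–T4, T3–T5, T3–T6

Yes; width 2.

Checking the three conditions: (i) the bags cover all of {a, b, c, d, e, f, g, h}; (ii) for each edge, some bag contains both endpoints; (iii) the bags containing any fixed vertex form a subtree. All hold, so the decomposition is valid with width 3 − 1 = 2.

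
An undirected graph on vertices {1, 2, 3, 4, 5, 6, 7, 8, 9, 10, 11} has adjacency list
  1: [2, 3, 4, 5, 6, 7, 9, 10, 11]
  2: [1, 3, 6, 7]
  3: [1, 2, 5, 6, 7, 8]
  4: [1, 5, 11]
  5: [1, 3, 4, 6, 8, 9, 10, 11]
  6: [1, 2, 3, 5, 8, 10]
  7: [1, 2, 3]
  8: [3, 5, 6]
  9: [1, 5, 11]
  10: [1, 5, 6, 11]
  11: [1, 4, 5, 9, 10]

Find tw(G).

3

A width-3 tree decomposition is:
Bags: B1 = {1, 5, 10, 11}  B2 = {1, 5, 9, 11}  B3 = {1, 5, 6, 10}  B4 = {1, 3, 5, 6}  B5 = {1, 2, 3, 6}  B6 = {1, 2, 3, 7}  B7 = {1, 4, 5, 11}  B8 = {3, 5, 6, 8}
Tree: B1–B2, B1–B3, B3–B4, B4–B5, B5–B6, B2–B7, B4–B8
The largest bag has 4 vertices, giving width 3; this decomposition certifies tw(G) ≤ 3. For the lower bound, the 4 vertices {3, 5, 6, 8} are pairwise adjacent, and any tree decomposition puts a clique entirely inside one bag — forcing width ≥ 3. Hence tw(G) = 3 exactly.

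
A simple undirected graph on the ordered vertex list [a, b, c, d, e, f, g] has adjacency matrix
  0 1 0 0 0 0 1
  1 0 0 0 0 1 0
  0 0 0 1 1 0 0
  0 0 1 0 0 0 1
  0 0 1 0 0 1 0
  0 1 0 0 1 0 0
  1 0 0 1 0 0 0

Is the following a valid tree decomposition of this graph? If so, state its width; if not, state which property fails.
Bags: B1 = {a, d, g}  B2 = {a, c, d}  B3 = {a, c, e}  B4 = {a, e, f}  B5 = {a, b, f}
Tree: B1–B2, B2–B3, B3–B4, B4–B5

Vertex coverage: the bags together contain {a, b, c, d, e, f, g}, the full vertex set. Edge coverage: each edge of G has both endpoints in at least one bag. Running intersection: for every vertex, the bags containing it form a connected subtree. All three properties hold, so this is a valid tree decomposition of width max|bag| − 1 = 2, and hence tw(G) ≤ 2.

Yes; width 2.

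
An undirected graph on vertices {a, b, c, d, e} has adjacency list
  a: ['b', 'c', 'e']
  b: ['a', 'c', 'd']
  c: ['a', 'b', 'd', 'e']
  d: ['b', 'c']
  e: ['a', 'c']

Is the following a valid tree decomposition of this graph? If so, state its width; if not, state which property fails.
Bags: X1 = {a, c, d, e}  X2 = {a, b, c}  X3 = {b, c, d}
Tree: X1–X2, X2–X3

No — bags containing vertex d are not connected in the tree.

A tree decomposition must satisfy three properties: every vertex lies in some bag; for every edge, both endpoints lie together in some bag; and for every vertex, the bags containing it form a connected subtree. Here bags containing vertex d are not connected in the tree, so the decomposition is invalid.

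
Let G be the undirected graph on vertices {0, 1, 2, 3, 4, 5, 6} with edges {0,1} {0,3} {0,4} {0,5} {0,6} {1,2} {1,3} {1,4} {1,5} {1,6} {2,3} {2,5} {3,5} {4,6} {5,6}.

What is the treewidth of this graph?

3

A width-3 tree decomposition is:
Bags: B1 = {0, 1, 3, 5}  B2 = {0, 1, 5, 6}  B3 = {1, 2, 3, 5}  B4 = {0, 1, 4, 6}
Tree: B1–B2, B1–B3, B2–B4
The largest bag has 4 vertices, giving width 3; this decomposition certifies tw(G) ≤ 3. On the other hand G contains the 4-clique {0, 1, 4, 6}. A clique must lie in a single bag of any decomposition, so no decomposition can have width below 3. Therefore the treewidth is 3.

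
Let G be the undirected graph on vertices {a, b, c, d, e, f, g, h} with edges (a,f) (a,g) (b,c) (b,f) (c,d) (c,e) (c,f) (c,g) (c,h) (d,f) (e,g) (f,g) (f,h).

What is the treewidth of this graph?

A width-2 tree decomposition is:
Bags: B1 = {c, d, f}  B2 = {b, c, f}  B3 = {c, f, g}  B4 = {c, e, g}  B5 = {c, f, h}  B6 = {a, f, g}
Tree: B1–B2, B2–B3, B3–B4, B1–B5, B3–B6
The largest bag has 3 vertices, giving width 2; this decomposition certifies tw(G) ≤ 2. On the other hand G contains the 3-clique {c, e, g}. A clique must lie in a single bag of any decomposition, so no decomposition can have width below 2. Hence tw(G) = 2 exactly.

2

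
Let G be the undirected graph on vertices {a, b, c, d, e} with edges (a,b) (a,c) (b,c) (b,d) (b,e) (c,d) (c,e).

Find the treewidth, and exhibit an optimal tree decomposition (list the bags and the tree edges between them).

Treewidth 2.
One such decomposition:
Bags: B1 = {b, c, e}  B2 = {b, c, d}  B3 = {a, b, c}
Tree: B1–B2, B1–B3

The largest bag has 3 vertices, giving width 2; this decomposition certifies tw(G) ≤ 2. On the other hand G contains the 3-clique {b, c, d}. A clique must lie in a single bag of any decomposition, so no decomposition can have width below 2. Hence tw(G) = 2 exactly.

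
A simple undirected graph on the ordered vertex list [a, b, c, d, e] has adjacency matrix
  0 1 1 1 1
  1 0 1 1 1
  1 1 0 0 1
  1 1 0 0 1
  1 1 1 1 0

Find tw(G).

3

A width-3 tree decomposition is:
Bags: B1 = {a, b, c, e}  B2 = {a, b, d, e}
Tree: B1–B2
The largest bag has 4 vertices, giving width 3; this decomposition certifies tw(G) ≤ 3. Conversely, {a, b, d, e} is a clique of size 4, and the vertices of any clique must share a bag in every tree decomposition; so some bag has ≥ 4 vertices and tw(G) ≥ 3. Hence tw(G) = 3 exactly.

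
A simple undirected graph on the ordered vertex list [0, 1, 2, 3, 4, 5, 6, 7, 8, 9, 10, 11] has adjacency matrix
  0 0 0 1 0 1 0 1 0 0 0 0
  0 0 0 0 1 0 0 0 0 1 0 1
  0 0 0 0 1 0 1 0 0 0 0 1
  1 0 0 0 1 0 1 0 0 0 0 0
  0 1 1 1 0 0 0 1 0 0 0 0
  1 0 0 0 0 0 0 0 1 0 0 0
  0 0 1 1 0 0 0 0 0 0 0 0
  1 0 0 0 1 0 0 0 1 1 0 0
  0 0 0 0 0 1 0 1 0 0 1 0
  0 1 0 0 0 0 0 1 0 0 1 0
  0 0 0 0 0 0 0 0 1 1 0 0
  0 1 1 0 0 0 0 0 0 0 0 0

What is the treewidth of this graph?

A width-3 tree decomposition is:
Bags: B1 = {2, 3, 6, 11}  B2 = {2, 3, 4, 11}  B3 = {1, 3, 4, 11}  B4 = {0, 1, 3, 4}  B5 = {0, 1, 4, 7}  B6 = {0, 1, 7, 9}  B7 = {0, 5, 7, 9}  B8 = {5, 7, 8, 9}  B9 = {5, 8, 9, 10}
Tree: B1–B2, B2–B3, B3–B4, B4–B5, B5–B6, B6–B7, B7–B8, B8–B9
The largest bag has 4 vertices, giving width 3; this decomposition certifies tw(G) ≤ 3. For the lower bound: the 4 vertex sets {2,6,11}, {3}, {4}, {0,1,7,9} are disjoint, each induces a connected subgraph, and every pair is joined by at least one edge of G. Contracting each set to a single vertex therefore yields K_{4} as a minor, and since treewidth is minor-monotone, tw(G) ≥ tw(K_{4}) = 3. Therefore the treewidth is 3.

3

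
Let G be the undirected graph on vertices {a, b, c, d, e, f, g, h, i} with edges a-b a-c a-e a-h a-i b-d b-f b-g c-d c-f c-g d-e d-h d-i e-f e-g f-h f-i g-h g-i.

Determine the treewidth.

A width-4 tree decomposition is:
Bags: B1 = {a, d, f, g, h}  B2 = {a, b, d, f, g}  B3 = {a, c, d, f, g}  B4 = {a, d, e, f, g}  B5 = {a, d, f, g, i}
Tree: B1–B2, B2–B3, B3–B4, B4–B5
Every bag has size at most 5, so the width is 5 − 1 = 4 and tw(G) ≤ 4. For the lower bound: the 5 vertex sets {d,h}, {b,f}, {a,c}, {g}, {e} are disjoint, each induces a connected subgraph, and every pair is joined by at least one edge of G. Contracting each set to a single vertex therefore yields K_{5} as a minor, and since treewidth is minor-monotone, tw(G) ≥ tw(K_{5}) = 4. Combining the bounds, tw(G) = 4.

4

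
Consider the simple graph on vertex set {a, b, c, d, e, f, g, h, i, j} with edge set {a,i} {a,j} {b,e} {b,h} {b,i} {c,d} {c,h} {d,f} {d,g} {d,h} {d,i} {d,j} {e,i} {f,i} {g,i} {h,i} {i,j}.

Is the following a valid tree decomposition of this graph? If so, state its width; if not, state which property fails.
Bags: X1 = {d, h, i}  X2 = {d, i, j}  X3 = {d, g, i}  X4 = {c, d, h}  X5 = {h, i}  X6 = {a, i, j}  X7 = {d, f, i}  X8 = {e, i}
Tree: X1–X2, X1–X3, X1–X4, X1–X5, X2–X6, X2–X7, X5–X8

No — vertex b appears in no bag.

A tree decomposition must satisfy three properties: every vertex lies in some bag; for every edge, both endpoints lie together in some bag; and for every vertex, the bags containing it form a connected subtree. Here vertex b appears in no bag, so the decomposition is invalid.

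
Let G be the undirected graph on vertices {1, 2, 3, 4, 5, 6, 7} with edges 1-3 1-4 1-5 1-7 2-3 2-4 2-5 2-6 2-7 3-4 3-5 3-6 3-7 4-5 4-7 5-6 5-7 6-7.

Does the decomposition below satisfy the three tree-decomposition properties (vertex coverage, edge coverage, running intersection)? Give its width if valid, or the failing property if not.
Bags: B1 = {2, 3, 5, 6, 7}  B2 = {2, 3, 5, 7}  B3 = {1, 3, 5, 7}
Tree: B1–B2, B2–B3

No — vertex 4 appears in no bag.

A tree decomposition must satisfy three properties: every vertex lies in some bag; for every edge, both endpoints lie together in some bag; and for every vertex, the bags containing it form a connected subtree. Here vertex 4 appears in no bag, so the decomposition is invalid.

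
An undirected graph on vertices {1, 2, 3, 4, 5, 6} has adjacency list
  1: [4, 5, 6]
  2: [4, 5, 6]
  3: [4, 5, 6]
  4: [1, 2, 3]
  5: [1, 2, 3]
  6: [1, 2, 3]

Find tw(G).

3

A width-3 tree decomposition is:
Bags: B1 = {1, 2, 3, 5}  B2 = {1, 2, 3, 6}  B3 = {1, 2, 3, 4}
Tree: B1–B2, B2–B3
The largest bag has 4 vertices, giving width 3; this decomposition certifies tw(G) ≤ 3. For the lower bound: the 4 vertex sets {2,5}, {3,6}, {1}, {4} are disjoint, each induces a connected subgraph, and every pair is joined by at least one edge of G. Contracting each set to a single vertex therefore yields K_{4} as a minor, and since treewidth is minor-monotone, tw(G) ≥ tw(K_{4}) = 3. Combining the bounds, tw(G) = 3.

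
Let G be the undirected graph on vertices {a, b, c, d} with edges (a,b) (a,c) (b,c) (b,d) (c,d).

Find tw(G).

2

A width-2 tree decomposition is:
Bags: B1 = {b, c, d}  B2 = {a, b, c}
Tree: B1–B2
The largest bag has 3 vertices, giving width 2; this decomposition certifies tw(G) ≤ 2. On the other hand G contains the 3-clique {b, c, d}. A clique must lie in a single bag of any decomposition, so no decomposition can have width below 2. Combining the bounds, tw(G) = 2.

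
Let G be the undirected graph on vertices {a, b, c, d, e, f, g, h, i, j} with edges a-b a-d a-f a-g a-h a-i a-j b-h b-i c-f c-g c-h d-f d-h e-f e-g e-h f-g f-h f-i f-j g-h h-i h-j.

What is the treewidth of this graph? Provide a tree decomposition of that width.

Every bag has size at most 4, so the width is 4 − 1 = 3 and tw(G) ≤ 3. On the other hand G contains the 4-clique {e, f, g, h}. A clique must lie in a single bag of any decomposition, so no decomposition can have width below 3. The upper and lower bounds meet at 3, so that is the treewidth.

Treewidth 3.
Bags: B1 = {a, d, f, h}  B2 = {a, f, h, j}  B3 = {a, f, g, h}  B4 = {a, f, h, i}  B5 = {e, f, g, h}  B6 = {a, b, h, i}  B7 = {c, f, g, h}
Tree: B1–B2, B1–B3, B2–B4, B3–B5, B4–B6, B3–B7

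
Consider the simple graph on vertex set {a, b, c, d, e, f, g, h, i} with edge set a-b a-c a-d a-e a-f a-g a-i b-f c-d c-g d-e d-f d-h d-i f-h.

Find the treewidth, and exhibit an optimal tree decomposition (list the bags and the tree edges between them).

The largest bag has 3 vertices, giving width 2; this decomposition certifies tw(G) ≤ 2. On the other hand G contains the 3-clique {d, f, h}. A clique must lie in a single bag of any decomposition, so no decomposition can have width below 2. Hence tw(G) = 2 exactly.

Treewidth 2.
One such decomposition:
Bags: B1 = {a, c, d}  B2 = {a, d, f}  B3 = {a, d, i}  B4 = {a, c, g}  B5 = {d, f, h}  B6 = {a, b, f}  B7 = {a, d, e}
Tree: B1–B2, B2–B3, B1–B4, B2–B5, B2–B6, B2–B7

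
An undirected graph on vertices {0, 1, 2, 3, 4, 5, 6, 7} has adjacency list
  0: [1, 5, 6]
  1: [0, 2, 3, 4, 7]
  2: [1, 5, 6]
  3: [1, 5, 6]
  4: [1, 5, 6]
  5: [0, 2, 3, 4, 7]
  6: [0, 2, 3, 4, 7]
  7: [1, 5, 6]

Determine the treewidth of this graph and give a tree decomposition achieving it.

The largest bag has 4 vertices, giving width 3; this decomposition certifies tw(G) ≤ 3. For the lower bound: the 4 vertex sets {1,7}, {0,6}, {5}, {2} are disjoint, each induces a connected subgraph, and every pair is joined by at least one edge of G. Contracting each set to a single vertex therefore yields K_{4} as a minor, and since treewidth is minor-monotone, tw(G) ≥ tw(K_{4}) = 3. Combining the bounds, tw(G) = 3.

Treewidth 3.
One optimal decomposition is:
Bags: B1 = {1, 5, 6, 7}  B2 = {0, 1, 5, 6}  B3 = {1, 2, 5, 6}  B4 = {1, 3, 5, 6}  B5 = {1, 4, 5, 6}
Tree: B1–B2, B2–B3, B3–B4, B4–B5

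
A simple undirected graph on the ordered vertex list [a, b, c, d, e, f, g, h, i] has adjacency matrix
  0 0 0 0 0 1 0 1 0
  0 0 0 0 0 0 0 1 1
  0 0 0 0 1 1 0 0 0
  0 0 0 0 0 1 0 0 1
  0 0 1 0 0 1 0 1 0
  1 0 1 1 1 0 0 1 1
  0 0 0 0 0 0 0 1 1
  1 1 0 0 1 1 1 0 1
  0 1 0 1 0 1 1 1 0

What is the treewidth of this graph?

2

A width-2 tree decomposition is:
Bags: B1 = {e, f, h}  B2 = {f, h, i}  B3 = {a, f, h}  B4 = {b, h, i}  B5 = {g, h, i}  B6 = {c, e, f}  B7 = {d, f, i}
Tree: B1–B2, B1–B3, B2–B4, B2–B5, B1–B6, B2–B7
Every bag has size at most 3, so the width is 3 − 1 = 2 and tw(G) ≤ 2. On the other hand G contains the 3-clique {g, h, i}. A clique must lie in a single bag of any decomposition, so no decomposition can have width below 2. Therefore the treewidth is 2.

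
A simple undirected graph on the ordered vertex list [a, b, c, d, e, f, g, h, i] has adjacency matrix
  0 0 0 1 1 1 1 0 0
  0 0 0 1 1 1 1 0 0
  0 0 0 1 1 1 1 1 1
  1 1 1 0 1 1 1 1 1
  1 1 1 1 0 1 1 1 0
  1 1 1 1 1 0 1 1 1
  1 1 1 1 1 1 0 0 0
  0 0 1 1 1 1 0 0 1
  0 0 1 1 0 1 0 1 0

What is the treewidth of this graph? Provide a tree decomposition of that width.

Treewidth 4.
One optimal decomposition is:
Bags: B1 = {c, d, e, f, h}  B2 = {c, d, e, f, g}  B3 = {a, d, e, f, g}  B4 = {c, d, f, h, i}  B5 = {b, d, e, f, g}
Tree: B1–B2, B2–B3, B1–B4, B2–B5

Each bag holds 5 vertices, so the decomposition has width 4, which upper-bounds the treewidth. Conversely, {c, d, e, f, g} is a clique of size 5, and the vertices of any clique must share a bag in every tree decomposition; so some bag has ≥ 5 vertices and tw(G) ≥ 4. Combining the bounds, tw(G) = 4.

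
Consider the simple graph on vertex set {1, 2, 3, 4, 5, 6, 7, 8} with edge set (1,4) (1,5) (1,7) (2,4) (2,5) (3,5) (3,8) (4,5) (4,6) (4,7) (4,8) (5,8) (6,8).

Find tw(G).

A width-2 tree decomposition is:
Bags: B1 = {3, 5, 8}  B2 = {4, 5, 8}  B3 = {1, 4, 5}  B4 = {4, 6, 8}  B5 = {1, 4, 7}  B6 = {2, 4, 5}
Tree: B1–B2, B2–B3, B2–B4, B3–B5, B2–B6
Every bag has size at most 3, so the width is 3 − 1 = 2 and tw(G) ≤ 2. Conversely, {3, 5, 8} is a clique of size 3, and the vertices of any clique must share a bag in every tree decomposition; so some bag has ≥ 3 vertices and tw(G) ≥ 2. Hence tw(G) = 2 exactly.

2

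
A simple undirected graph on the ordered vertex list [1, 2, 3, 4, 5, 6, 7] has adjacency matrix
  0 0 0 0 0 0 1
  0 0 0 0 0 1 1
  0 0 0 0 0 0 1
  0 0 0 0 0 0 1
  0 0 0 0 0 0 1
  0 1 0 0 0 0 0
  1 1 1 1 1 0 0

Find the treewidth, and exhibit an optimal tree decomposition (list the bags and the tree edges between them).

Treewidth 1.
One such decomposition:
Bags: B1 = {2, 7}  B2 = {4, 7}  B3 = {2, 6}  B4 = {5, 7}  B5 = {1, 7}  B6 = {3, 7}
Tree: B1–B2, B1–B3, B2–B4, B4–B5, B4–B6

The largest bag has 2 vertices, giving width 1; this decomposition certifies tw(G) ≤ 1. Any graph with an edge has treewidth ≥ 1, and G has the edge 7–2. Hence tw(G) = 1 exactly.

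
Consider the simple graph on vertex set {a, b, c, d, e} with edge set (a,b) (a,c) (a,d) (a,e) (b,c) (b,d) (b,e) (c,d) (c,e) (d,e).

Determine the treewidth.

A width-4 tree decomposition is:
Bags: B1 = {a, b, c, d, e}
Tree: (single bag)
A single bag containing all 5 vertices is trivially a valid decomposition of width 4. For the lower bound, the 5 vertices {a, b, c, d, e} are pairwise adjacent, and any tree decomposition puts a clique entirely inside one bag — forcing width ≥ 4. The upper and lower bounds meet at 4, so that is the treewidth.

4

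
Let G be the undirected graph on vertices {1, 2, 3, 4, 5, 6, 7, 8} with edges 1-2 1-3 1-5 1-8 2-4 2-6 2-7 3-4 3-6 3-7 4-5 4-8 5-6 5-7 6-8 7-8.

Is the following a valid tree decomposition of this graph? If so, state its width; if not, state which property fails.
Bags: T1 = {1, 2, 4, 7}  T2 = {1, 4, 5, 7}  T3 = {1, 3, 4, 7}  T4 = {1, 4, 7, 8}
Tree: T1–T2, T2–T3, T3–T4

No — vertex 6 appears in no bag.

A tree decomposition must satisfy three properties: every vertex lies in some bag; for every edge, both endpoints lie together in some bag; and for every vertex, the bags containing it form a connected subtree. Here vertex 6 appears in no bag, so the decomposition is invalid.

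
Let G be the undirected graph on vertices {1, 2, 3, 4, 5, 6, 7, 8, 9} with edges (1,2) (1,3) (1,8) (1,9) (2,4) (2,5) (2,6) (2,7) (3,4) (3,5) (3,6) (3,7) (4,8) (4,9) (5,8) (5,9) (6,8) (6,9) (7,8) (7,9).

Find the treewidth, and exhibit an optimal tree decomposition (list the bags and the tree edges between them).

Treewidth 4.
One optimal decomposition is:
Bags: B1 = {1, 2, 3, 8, 9}  B2 = {2, 3, 5, 8, 9}  B3 = {2, 3, 7, 8, 9}  B4 = {2, 3, 6, 8, 9}  B5 = {2, 3, 4, 8, 9}
Tree: B1–B2, B2–B3, B3–B4, B4–B5

Every bag has size at most 5, so the width is 5 − 1 = 4 and tw(G) ≤ 4. For the lower bound: the 5 vertex sets {1,8}, {5,9}, {3,7}, {2}, {6} are disjoint, each induces a connected subgraph, and every pair is joined by at least one edge of G. Contracting each set to a single vertex therefore yields K_{5} as a minor, and since treewidth is minor-monotone, tw(G) ≥ tw(K_{5}) = 4. Hence tw(G) = 4 exactly.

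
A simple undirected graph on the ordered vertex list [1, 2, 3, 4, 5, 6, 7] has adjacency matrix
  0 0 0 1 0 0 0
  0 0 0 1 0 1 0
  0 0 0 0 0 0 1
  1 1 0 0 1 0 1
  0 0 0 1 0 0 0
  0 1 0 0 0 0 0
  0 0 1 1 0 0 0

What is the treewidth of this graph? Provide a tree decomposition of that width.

Every bag has size at most 2, so the width is 2 − 1 = 1 and tw(G) ≤ 1. Since G has at least one edge (e.g. 2–6), it is not an edgeless graph, so tw(G) ≥ 1. Combining the bounds, tw(G) = 1.

Treewidth 1.
Bags: B1 = {2, 6}  B2 = {2, 4}  B3 = {4, 5}  B4 = {4, 7}  B5 = {3, 7}  B6 = {1, 4}
Tree: B1–B2, B2–B3, B2–B4, B4–B5, B3–B6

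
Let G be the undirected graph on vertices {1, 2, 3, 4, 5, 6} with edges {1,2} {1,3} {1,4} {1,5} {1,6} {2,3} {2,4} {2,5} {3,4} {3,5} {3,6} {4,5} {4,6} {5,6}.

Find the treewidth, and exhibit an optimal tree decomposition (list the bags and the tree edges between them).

Every bag has size at most 5, so the width is 5 − 1 = 4 and tw(G) ≤ 4. Conversely, {1, 2, 3, 4, 5} is a clique of size 5, and the vertices of any clique must share a bag in every tree decomposition; so some bag has ≥ 5 vertices and tw(G) ≥ 4. Therefore the treewidth is 4.

Treewidth 4.
One optimal decomposition is:
Bags: B1 = {1, 3, 4, 5, 6}  B2 = {1, 2, 3, 4, 5}
Tree: B1–B2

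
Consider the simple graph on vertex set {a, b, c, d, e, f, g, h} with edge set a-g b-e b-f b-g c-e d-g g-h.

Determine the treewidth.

1

A width-1 tree decomposition is:
Bags: B1 = {b, g}  B2 = {d, g}  B3 = {b, e}  B4 = {a, g}  B5 = {g, h}  B6 = {b, f}  B7 = {c, e}
Tree: B1–B2, B1–B3, B2–B4, B2–B5, B3–B6, B3–B7
The largest bag has 2 vertices, giving width 1; this decomposition certifies tw(G) ≤ 1. Any graph with an edge has treewidth ≥ 1, and G has the edge g–b. The upper and lower bounds meet at 1, so that is the treewidth.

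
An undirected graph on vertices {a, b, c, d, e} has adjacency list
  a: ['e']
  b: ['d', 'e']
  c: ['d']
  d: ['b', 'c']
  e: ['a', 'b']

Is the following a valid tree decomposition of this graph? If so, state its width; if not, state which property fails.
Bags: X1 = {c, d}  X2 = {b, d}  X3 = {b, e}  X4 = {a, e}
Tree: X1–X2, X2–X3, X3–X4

Vertex coverage: the bags together contain {a, b, c, d, e}, the full vertex set. Edge coverage: each edge of G has both endpoints in at least one bag. Running intersection: for every vertex, the bags containing it form a connected subtree. All three properties hold, so this is a valid tree decomposition of width max|bag| − 1 = 1, and hence tw(G) ≤ 1.

Yes; width 1.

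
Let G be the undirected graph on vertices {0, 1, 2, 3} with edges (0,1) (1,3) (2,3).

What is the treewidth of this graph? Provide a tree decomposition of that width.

Each bag holds 2 vertices, so the decomposition has width 1, which upper-bounds the treewidth. Any graph with an edge has treewidth ≥ 1, and G has the edge 0–1. The upper and lower bounds meet at 1, so that is the treewidth.

Treewidth 1.
Bags: B1 = {0, 1}  B2 = {1, 3}  B3 = {2, 3}
Tree: B1–B2, B2–B3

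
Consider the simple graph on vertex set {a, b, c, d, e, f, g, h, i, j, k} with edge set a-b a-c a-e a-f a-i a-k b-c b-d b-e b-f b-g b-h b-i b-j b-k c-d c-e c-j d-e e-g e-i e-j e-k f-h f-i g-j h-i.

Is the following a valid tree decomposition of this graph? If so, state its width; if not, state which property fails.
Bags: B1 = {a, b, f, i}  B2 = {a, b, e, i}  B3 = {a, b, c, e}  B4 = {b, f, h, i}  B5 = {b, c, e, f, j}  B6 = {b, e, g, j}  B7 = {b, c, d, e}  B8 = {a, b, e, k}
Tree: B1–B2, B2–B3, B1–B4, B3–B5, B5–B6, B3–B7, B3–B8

A tree decomposition must satisfy three properties: every vertex lies in some bag; for every edge, both endpoints lie together in some bag; and for every vertex, the bags containing it form a connected subtree. Here bags containing vertex f are not connected in the tree, so the decomposition is invalid.

No — bags containing vertex f are not connected in the tree.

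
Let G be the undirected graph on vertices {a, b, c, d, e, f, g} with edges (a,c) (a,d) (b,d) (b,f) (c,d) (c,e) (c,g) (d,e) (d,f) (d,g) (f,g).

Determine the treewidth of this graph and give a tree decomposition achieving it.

Treewidth 2.
One such decomposition:
Bags: B1 = {c, d, e}  B2 = {c, d, g}  B3 = {a, c, d}  B4 = {d, f, g}  B5 = {b, d, f}
Tree: B1–B2, B1–B3, B2–B4, B4–B5

The largest bag has 3 vertices, giving width 2; this decomposition certifies tw(G) ≤ 2. For the lower bound, the 3 vertices {c, d, g} are pairwise adjacent, and any tree decomposition puts a clique entirely inside one bag — forcing width ≥ 2. Combining the bounds, tw(G) = 2.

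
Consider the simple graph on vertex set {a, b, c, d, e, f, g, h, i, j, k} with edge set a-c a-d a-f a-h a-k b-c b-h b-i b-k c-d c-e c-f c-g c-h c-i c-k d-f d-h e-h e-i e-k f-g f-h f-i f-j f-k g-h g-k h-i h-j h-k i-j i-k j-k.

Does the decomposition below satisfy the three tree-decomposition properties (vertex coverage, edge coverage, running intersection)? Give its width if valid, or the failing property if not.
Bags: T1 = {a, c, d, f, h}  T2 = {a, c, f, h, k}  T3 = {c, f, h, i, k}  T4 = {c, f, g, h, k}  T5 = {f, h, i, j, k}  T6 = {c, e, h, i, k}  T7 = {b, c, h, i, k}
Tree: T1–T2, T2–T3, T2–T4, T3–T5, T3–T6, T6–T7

Checking the three conditions: (i) the bags cover all of {a, b, c, d, e, f, g, h, i, j, k}; (ii) for each edge, some bag contains both endpoints; (iii) the bags containing any fixed vertex form a subtree. All hold, so the decomposition is valid with width 5 − 1 = 4.

Yes; width 4.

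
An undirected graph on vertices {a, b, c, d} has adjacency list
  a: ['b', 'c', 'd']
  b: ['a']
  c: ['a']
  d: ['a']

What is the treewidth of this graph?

A width-1 tree decomposition is:
Bags: B1 = {a, c}  B2 = {a, d}  B3 = {a, b}
Tree: B1–B2, B2–B3
Each bag holds 2 vertices, so the decomposition has width 1, which upper-bounds the treewidth. Since G has at least one edge (e.g. c–a), it is not an edgeless graph, so tw(G) ≥ 1. Therefore the treewidth is 1.

1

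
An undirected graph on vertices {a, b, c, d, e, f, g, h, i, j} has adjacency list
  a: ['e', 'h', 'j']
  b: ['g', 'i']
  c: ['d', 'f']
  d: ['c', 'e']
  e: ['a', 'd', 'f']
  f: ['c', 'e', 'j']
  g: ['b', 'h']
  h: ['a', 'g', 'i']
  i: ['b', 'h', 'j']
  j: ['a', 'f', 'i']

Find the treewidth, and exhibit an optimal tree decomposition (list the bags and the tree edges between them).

Each bag holds 3 vertices, so the decomposition has width 2, which upper-bounds the treewidth. The edges d–c–f–e–d form a cycle, so G is not a tree and its treewidth is at least 2. Therefore the treewidth is 2.

Treewidth 2.
One optimal decomposition is:
Bags: B1 = {c, d, e}  B2 = {c, e, f}  B3 = {a, e, f}  B4 = {a, f, j}  B5 = {a, h, j}  B6 = {h, i, j}  B7 = {g, h, i}  B8 = {b, g, i}
Tree: B1–B2, B2–B3, B3–B4, B4–B5, B5–B6, B6–B7, B7–B8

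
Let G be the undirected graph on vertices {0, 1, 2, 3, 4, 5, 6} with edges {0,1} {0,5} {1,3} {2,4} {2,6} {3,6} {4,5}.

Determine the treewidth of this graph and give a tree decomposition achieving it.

Every bag has size at most 3, so the width is 3 − 1 = 2 and tw(G) ≤ 2. For the lower bound, G contains the cycle 0–5–4–2–6–3–1–0, so G is not a forest; only forests have treewidth ≤ 1, hence tw(G) ≥ 2. Hence tw(G) = 2 exactly.

Treewidth 2.
One such decomposition:
Bags: B1 = {0, 4, 5}  B2 = {0, 2, 4}  B3 = {0, 2, 6}  B4 = {0, 3, 6}  B5 = {0, 1, 3}
Tree: B1–B2, B2–B3, B3–B4, B4–B5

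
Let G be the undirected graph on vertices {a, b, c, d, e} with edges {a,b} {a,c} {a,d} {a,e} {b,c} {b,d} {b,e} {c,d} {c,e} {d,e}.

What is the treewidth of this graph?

4

A width-4 tree decomposition is:
Bags: B1 = {a, b, c, d, e}
Tree: (single bag)
With just one bag of size 5, the width is 5 − 1 = 4, so tw(G) ≤ 4. Conversely, {a, b, c, d, e} is a clique of size 5, and the vertices of any clique must share a bag in every tree decomposition; so some bag has ≥ 5 vertices and tw(G) ≥ 4. Combining the bounds, tw(G) = 4.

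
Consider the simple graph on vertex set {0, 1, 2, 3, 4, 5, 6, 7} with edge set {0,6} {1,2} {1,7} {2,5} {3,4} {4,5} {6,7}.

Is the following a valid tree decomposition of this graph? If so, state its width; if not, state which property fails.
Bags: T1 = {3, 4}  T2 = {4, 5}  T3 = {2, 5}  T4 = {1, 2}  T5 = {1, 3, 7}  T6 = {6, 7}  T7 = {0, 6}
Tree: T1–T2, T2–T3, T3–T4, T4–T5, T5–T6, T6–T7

A tree decomposition must satisfy three properties: every vertex lies in some bag; for every edge, both endpoints lie together in some bag; and for every vertex, the bags containing it form a connected subtree. Here bags containing vertex 3 are not connected in the tree, so the decomposition is invalid.

No — bags containing vertex 3 are not connected in the tree.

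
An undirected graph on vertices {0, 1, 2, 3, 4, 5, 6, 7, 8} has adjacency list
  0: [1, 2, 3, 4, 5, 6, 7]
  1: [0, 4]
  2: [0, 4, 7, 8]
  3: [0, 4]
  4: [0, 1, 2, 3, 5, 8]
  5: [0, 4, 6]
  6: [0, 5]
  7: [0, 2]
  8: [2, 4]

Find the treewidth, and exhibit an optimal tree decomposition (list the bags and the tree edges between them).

Treewidth 2.
One optimal decomposition is:
Bags: B1 = {0, 4, 5}  B2 = {0, 2, 4}  B3 = {0, 3, 4}  B4 = {0, 1, 4}  B5 = {0, 5, 6}  B6 = {0, 2, 7}  B7 = {2, 4, 8}
Tree: B1–B2, B2–B3, B3–B4, B1–B5, B2–B6, B2–B7

Every bag has size at most 3, so the width is 3 − 1 = 2 and tw(G) ≤ 2. On the other hand G contains the 3-clique {0, 1, 4}. A clique must lie in a single bag of any decomposition, so no decomposition can have width below 2. Combining the bounds, tw(G) = 2.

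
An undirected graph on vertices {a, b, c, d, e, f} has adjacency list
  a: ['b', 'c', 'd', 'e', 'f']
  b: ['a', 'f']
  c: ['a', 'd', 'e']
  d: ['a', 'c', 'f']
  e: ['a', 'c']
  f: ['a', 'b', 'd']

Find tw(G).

2

A width-2 tree decomposition is:
Bags: B1 = {a, d, f}  B2 = {a, c, d}  B3 = {a, c, e}  B4 = {a, b, f}
Tree: B1–B2, B2–B3, B1–B4
The largest bag has 3 vertices, giving width 2; this decomposition certifies tw(G) ≤ 2. On the other hand G contains the 3-clique {a, c, d}. A clique must lie in a single bag of any decomposition, so no decomposition can have width below 2. Therefore the treewidth is 2.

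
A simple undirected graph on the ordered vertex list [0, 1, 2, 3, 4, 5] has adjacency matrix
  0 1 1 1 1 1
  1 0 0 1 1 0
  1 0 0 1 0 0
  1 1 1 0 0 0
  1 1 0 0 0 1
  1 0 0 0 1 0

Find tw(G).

2

A width-2 tree decomposition is:
Bags: B1 = {0, 1, 4}  B2 = {0, 1, 3}  B3 = {0, 4, 5}  B4 = {0, 2, 3}
Tree: B1–B2, B1–B3, B2–B4
The largest bag has 3 vertices, giving width 2; this decomposition certifies tw(G) ≤ 2. For the lower bound, the 3 vertices {0, 1, 3} are pairwise adjacent, and any tree decomposition puts a clique entirely inside one bag — forcing width ≥ 2. Combining the bounds, tw(G) = 2.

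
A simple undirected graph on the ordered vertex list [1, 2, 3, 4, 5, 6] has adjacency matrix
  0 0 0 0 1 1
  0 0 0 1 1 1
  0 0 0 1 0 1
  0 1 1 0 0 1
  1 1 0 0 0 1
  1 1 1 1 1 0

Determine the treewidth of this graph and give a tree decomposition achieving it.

Each bag holds 3 vertices, so the decomposition has width 2, which upper-bounds the treewidth. On the other hand G contains the 3-clique {1, 5, 6}. A clique must lie in a single bag of any decomposition, so no decomposition can have width below 2. Therefore the treewidth is 2.

Treewidth 2.
Bags: B1 = {2, 4, 6}  B2 = {3, 4, 6}  B3 = {2, 5, 6}  B4 = {1, 5, 6}
Tree: B1–B2, B1–B3, B3–B4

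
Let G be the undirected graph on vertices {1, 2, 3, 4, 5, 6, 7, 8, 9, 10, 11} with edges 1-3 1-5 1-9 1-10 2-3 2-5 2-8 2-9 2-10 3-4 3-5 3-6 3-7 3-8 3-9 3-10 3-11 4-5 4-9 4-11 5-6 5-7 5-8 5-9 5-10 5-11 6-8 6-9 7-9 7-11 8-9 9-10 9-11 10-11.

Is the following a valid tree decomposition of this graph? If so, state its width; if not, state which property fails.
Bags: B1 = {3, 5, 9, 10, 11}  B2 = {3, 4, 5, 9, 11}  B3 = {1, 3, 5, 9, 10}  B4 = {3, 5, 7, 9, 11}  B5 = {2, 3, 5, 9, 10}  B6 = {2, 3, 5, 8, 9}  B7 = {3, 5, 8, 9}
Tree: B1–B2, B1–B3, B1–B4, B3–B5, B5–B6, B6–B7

No — vertex 6 appears in no bag.

A tree decomposition must satisfy three properties: every vertex lies in some bag; for every edge, both endpoints lie together in some bag; and for every vertex, the bags containing it form a connected subtree. Here vertex 6 appears in no bag, so the decomposition is invalid.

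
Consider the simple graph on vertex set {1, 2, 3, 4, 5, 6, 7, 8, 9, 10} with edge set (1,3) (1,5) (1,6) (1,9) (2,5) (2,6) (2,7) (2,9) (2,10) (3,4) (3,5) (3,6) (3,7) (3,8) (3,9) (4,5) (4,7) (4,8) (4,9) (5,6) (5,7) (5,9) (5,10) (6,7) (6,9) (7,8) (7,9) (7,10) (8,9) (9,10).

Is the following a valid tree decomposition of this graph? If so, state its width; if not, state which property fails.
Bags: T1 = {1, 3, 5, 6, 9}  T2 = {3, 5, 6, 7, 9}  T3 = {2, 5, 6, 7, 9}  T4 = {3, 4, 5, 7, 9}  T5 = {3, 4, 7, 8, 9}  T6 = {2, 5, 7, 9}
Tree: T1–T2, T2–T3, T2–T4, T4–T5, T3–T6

A tree decomposition must satisfy three properties: every vertex lies in some bag; for every edge, both endpoints lie together in some bag; and for every vertex, the bags containing it form a connected subtree. Here vertex 10 appears in no bag, so the decomposition is invalid.

No — vertex 10 appears in no bag.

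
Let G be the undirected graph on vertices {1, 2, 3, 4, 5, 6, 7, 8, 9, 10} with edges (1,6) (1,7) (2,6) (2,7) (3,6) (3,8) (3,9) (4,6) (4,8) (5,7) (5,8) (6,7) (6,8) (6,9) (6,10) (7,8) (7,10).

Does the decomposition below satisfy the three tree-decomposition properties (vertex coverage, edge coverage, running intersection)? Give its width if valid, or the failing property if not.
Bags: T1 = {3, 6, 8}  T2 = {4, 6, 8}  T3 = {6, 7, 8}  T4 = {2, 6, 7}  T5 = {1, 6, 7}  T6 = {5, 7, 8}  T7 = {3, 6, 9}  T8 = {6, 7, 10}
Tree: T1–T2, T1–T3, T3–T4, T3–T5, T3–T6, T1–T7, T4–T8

Every vertex of G appears in some bag (union = {1, 2, 3, 4, 5, 6, 7, 8, 9, 10}); every edge is covered by a bag; and for each vertex v the set of bags containing v is connected in the bag tree. The decomposition is therefore valid. The largest bag has 3 vertices, so the width is 2.

Yes; width 2.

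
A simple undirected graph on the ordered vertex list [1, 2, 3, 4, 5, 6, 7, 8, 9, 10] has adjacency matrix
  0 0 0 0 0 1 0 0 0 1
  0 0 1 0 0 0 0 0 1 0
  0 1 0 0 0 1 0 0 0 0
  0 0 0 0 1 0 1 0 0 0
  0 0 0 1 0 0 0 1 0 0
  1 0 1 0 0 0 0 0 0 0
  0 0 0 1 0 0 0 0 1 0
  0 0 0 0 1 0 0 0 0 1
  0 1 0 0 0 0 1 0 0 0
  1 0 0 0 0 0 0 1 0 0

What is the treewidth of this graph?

A width-2 tree decomposition is:
Bags: B1 = {4, 5, 7}  B2 = {5, 7, 9}  B3 = {2, 5, 9}  B4 = {2, 3, 5}  B5 = {3, 5, 6}  B6 = {1, 5, 6}  B7 = {1, 5, 10}  B8 = {5, 8, 10}
Tree: B1–B2, B2–B3, B3–B4, B4–B5, B5–B6, B6–B7, B7–B8
The largest bag has 3 vertices, giving width 2; this decomposition certifies tw(G) ≤ 2. Since 5–4–7–9–2–3–6–1–10–8–5 is a cycle in G, G is not acyclic. Forests are exactly the graphs of treewidth ≤ 1, so tw(G) ≥ 2. Hence tw(G) = 2 exactly.

2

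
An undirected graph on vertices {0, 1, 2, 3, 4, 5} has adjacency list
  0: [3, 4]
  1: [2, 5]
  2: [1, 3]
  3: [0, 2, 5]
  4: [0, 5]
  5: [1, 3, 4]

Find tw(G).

A width-2 tree decomposition is:
Bags: B1 = {1, 2, 3}  B2 = {1, 3, 5}  B3 = {0, 3, 5}  B4 = {0, 4, 5}
Tree: B1–B2, B2–B3, B3–B4
The largest bag has 3 vertices, giving width 2; this decomposition certifies tw(G) ≤ 2. For the lower bound, G contains the cycle 2–1–5–3–2, so G is not a forest; only forests have treewidth ≤ 1, hence tw(G) ≥ 2. Hence tw(G) = 2 exactly.

2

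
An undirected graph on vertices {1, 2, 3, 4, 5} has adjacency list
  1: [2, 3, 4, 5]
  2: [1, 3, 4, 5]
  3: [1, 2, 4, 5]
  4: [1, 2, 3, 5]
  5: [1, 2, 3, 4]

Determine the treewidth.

4

A width-4 tree decomposition is:
Bags: B1 = {1, 2, 3, 4, 5}
Tree: (single bag)
With just one bag of size 5, the width is 5 − 1 = 4, so tw(G) ≤ 4. For the lower bound, the 5 vertices {1, 2, 3, 4, 5} are pairwise adjacent, and any tree decomposition puts a clique entirely inside one bag — forcing width ≥ 4. Hence tw(G) = 4 exactly.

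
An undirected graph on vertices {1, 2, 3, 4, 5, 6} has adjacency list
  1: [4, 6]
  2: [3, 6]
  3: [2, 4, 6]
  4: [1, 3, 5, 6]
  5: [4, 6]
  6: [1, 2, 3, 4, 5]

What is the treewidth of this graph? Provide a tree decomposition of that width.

Treewidth 2.
One such decomposition:
Bags: B1 = {4, 5, 6}  B2 = {3, 4, 6}  B3 = {2, 3, 6}  B4 = {1, 4, 6}
Tree: B1–B2, B2–B3, B2–B4

The largest bag has 3 vertices, giving width 2; this decomposition certifies tw(G) ≤ 2. Conversely, {2, 3, 6} is a clique of size 3, and the vertices of any clique must share a bag in every tree decomposition; so some bag has ≥ 3 vertices and tw(G) ≥ 2. Hence tw(G) = 2 exactly.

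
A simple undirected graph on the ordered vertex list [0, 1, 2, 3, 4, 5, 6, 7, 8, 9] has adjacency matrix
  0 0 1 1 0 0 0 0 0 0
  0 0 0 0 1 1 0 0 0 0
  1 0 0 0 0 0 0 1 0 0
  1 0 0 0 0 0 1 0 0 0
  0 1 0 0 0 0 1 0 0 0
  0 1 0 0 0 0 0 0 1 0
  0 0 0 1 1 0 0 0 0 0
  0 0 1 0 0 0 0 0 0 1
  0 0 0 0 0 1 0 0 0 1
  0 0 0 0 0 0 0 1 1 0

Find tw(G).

2

A width-2 tree decomposition is:
Bags: B1 = {1, 5, 8}  B2 = {1, 8, 9}  B3 = {1, 7, 9}  B4 = {1, 2, 7}  B5 = {0, 1, 2}  B6 = {0, 1, 3}  B7 = {1, 3, 6}  B8 = {1, 4, 6}
Tree: B1–B2, B2–B3, B3–B4, B4–B5, B5–B6, B6–B7, B7–B8
Every bag has size at most 3, so the width is 3 − 1 = 2 and tw(G) ≤ 2. For the lower bound, G contains the cycle 1–5–8–9–7–2–0–3–6–4–1, so G is not a forest; only forests have treewidth ≤ 1, hence tw(G) ≥ 2. Therefore the treewidth is 2.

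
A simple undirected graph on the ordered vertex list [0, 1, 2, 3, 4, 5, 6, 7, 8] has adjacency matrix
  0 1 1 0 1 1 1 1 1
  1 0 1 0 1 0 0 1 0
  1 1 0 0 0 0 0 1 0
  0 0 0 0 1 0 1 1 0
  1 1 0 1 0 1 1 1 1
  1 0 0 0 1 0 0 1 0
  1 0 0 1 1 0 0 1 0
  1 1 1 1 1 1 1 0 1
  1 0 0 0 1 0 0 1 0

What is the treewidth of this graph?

A width-3 tree decomposition is:
Bags: B1 = {0, 4, 6, 7}  B2 = {0, 4, 7, 8}  B3 = {0, 1, 4, 7}  B4 = {0, 1, 2, 7}  B5 = {3, 4, 6, 7}  B6 = {0, 4, 5, 7}
Tree: B1–B2, B2–B3, B3–B4, B1–B5, B1–B6
Every bag has size at most 4, so the width is 4 − 1 = 3 and tw(G) ≤ 3. On the other hand G contains the 4-clique {0, 1, 2, 7}. A clique must lie in a single bag of any decomposition, so no decomposition can have width below 3. The upper and lower bounds meet at 3, so that is the treewidth.

3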